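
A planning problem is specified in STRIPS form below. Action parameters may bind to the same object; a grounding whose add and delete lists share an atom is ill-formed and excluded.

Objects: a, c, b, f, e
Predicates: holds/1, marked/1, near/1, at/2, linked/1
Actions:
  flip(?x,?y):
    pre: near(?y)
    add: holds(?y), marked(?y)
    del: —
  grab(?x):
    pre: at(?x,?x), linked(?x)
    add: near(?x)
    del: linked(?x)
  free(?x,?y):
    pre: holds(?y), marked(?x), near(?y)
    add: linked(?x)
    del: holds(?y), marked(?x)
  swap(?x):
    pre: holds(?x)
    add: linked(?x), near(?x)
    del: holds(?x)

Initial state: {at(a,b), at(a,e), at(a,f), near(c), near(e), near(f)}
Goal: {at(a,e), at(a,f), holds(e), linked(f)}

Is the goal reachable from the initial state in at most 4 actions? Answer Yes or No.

1. flip(a,f)  →  {at(a,b), at(a,e), at(a,f), holds(f), marked(f), near(c), near(e), near(f)}
2. flip(a,e)  →  {at(a,b), at(a,e), at(a,f), holds(e), holds(f), marked(e), marked(f), near(c), near(e), near(f)}
3. free(f,f)  →  {at(a,b), at(a,e), at(a,f), holds(e), linked(f), marked(e), near(c), near(e), near(f)}
optimal plan length = 3; 3 ≤ 4

Yes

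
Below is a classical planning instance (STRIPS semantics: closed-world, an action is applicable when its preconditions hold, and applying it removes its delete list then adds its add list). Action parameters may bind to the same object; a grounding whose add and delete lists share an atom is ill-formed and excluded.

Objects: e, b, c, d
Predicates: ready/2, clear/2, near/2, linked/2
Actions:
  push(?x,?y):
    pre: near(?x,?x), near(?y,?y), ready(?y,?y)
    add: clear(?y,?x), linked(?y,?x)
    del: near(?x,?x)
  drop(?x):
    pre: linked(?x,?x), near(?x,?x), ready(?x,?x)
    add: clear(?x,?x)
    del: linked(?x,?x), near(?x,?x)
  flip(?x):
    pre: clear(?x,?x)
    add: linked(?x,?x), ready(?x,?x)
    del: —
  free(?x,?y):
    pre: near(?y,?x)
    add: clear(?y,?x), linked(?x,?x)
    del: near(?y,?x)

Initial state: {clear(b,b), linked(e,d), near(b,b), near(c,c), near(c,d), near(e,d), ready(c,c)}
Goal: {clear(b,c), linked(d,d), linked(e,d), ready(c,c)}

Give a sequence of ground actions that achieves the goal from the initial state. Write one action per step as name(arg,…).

flip(b); push(c,b); free(d,e)

1. flip(b)  →  {clear(b,b), linked(b,b), linked(e,d), near(b,b), near(c,c), near(c,d), near(e,d), ready(b,b), ready(c,c)}
2. push(c,b)  →  {clear(b,b), clear(b,c), linked(b,b), linked(b,c), linked(e,d), near(b,b), near(c,d), near(e,d), ready(b,b), ready(c,c)}
3. free(d,e)  →  {clear(b,b), clear(b,c), clear(e,d), linked(b,b), linked(b,c), linked(d,d), linked(e,d), near(b,b), near(c,d), ready(b,b), ready(c,c)}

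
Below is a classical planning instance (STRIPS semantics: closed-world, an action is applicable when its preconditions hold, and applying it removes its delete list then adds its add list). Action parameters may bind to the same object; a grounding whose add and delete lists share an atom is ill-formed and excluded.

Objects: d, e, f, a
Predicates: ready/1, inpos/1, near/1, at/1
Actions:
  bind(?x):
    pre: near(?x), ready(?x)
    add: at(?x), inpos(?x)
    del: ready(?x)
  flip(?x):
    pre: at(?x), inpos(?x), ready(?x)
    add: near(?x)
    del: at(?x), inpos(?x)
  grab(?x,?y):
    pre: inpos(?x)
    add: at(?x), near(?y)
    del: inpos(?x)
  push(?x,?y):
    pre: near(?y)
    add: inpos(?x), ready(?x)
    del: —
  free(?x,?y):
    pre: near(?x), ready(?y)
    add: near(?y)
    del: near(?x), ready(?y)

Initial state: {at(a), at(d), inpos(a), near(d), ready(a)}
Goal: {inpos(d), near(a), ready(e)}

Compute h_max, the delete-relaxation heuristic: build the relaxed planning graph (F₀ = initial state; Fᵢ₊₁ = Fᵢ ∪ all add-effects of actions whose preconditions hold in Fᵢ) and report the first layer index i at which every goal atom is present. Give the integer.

1

F0 = init (5 atoms)
F1 = F0 ∪ {inpos(d), inpos(e), inpos(f), near(a), near(e), near(f), ready(d), ready(e), ready(f)}  (14 atoms)
goal ⊆ F1  ⇒  h_max = 1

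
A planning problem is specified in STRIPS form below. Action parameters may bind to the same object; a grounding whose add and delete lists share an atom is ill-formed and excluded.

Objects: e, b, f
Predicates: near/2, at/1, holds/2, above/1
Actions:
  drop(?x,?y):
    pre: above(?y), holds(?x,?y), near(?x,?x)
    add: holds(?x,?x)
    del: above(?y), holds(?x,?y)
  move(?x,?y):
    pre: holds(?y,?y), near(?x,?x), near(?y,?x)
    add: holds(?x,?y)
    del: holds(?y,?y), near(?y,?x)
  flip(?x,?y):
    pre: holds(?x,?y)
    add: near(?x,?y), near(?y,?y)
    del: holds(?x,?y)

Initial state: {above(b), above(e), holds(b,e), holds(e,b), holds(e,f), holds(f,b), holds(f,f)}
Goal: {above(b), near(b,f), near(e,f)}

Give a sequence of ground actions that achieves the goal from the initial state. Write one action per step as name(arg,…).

1. flip(e,f)  →  {above(b), above(e), holds(b,e), holds(e,b), holds(f,b), holds(f,f), near(e,f), near(f,f)}
2. flip(f,b)  →  {above(b), above(e), holds(b,e), holds(e,b), holds(f,f), near(b,b), near(e,f), near(f,b), near(f,f)}
3. move(b,f)  →  {above(b), above(e), holds(b,e), holds(b,f), holds(e,b), near(b,b), near(e,f), near(f,f)}
4. flip(b,f)  →  {above(b), above(e), holds(b,e), holds(e,b), near(b,b), near(b,f), near(e,f), near(f,f)}

flip(e,f); flip(f,b); move(b,f); flip(b,f)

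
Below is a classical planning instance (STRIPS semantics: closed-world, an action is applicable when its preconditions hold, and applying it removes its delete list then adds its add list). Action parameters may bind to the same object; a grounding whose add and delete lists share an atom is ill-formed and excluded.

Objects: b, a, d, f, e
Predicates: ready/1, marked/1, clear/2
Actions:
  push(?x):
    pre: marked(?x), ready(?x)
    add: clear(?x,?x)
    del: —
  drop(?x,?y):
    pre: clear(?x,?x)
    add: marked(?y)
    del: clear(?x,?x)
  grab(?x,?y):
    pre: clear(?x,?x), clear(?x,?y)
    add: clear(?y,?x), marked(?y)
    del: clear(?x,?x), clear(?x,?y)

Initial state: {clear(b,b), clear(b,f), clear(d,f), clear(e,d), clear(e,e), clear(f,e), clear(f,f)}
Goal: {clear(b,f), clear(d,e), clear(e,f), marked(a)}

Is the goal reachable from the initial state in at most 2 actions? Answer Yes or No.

1. drop(b,a)  →  {clear(b,f), clear(d,f), clear(e,d), clear(e,e), clear(f,e), clear(f,f), marked(a)}
2. grab(f,e)  →  {clear(b,f), clear(d,f), clear(e,d), clear(e,e), clear(e,f), marked(a), marked(e)}
3. grab(e,d)  →  {clear(b,f), clear(d,e), clear(d,f), clear(e,f), marked(a), marked(d), marked(e)}
optimal plan length = 3; 3 > 2

No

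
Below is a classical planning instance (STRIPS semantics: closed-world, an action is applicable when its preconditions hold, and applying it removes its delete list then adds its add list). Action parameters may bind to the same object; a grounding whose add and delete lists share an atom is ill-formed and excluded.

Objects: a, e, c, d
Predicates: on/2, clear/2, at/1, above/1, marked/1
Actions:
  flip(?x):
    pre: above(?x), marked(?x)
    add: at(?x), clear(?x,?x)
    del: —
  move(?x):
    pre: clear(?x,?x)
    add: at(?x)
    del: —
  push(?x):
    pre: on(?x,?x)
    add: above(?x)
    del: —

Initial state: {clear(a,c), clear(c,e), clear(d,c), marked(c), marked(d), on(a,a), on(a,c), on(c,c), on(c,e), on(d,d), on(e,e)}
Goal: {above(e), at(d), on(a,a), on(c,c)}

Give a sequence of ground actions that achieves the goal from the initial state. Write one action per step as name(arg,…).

push(e); push(d); flip(d)

1. push(e)  →  {above(e), clear(a,c), clear(c,e), clear(d,c), marked(c), marked(d), on(a,a), on(a,c), on(c,c), on(c,e), on(d,d), on(e,e)}
2. push(d)  →  {above(d), above(e), clear(a,c), clear(c,e), clear(d,c), marked(c), marked(d), on(a,a), on(a,c), on(c,c), on(c,e), on(d,d), on(e,e)}
3. flip(d)  →  {above(d), above(e), at(d), clear(a,c), clear(c,e), clear(d,c), clear(d,d), marked(c), marked(d), on(a,a), on(a,c), on(c,c), on(c,e), on(d,d), on(e,e)}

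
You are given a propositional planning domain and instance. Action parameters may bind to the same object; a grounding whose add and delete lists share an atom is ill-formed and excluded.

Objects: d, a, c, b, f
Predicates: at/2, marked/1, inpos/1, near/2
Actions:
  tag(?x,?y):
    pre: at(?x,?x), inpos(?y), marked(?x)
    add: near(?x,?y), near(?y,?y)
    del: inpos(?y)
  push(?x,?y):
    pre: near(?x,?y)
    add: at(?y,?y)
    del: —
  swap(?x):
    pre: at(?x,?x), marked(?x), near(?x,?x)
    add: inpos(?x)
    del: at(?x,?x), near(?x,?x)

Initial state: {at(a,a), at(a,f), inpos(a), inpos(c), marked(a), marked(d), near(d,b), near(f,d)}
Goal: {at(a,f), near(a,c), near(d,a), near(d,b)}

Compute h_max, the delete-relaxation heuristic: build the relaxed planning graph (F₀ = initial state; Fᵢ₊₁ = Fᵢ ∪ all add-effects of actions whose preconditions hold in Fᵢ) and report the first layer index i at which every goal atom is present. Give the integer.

F0 = init (8 atoms)
F1 = F0 ∪ {at(b,b), at(d,d), near(a,a), near(a,c), near(c,c)}  (13 atoms)
F2 = F1 ∪ {at(c,c), near(d,a), near(d,c)}  (16 atoms)
goal ⊆ F2  ⇒  h_max = 2

2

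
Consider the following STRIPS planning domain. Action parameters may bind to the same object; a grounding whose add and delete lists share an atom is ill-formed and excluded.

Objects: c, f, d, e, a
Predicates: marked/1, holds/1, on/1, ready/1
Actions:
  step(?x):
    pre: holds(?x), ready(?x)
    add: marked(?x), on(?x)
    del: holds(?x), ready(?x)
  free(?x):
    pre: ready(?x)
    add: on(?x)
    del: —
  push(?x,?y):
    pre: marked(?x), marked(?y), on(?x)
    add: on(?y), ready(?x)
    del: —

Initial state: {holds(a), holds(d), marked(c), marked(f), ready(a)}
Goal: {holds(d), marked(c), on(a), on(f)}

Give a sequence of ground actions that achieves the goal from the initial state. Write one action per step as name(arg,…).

step(a); push(a,f)

1. step(a)  →  {holds(d), marked(a), marked(c), marked(f), on(a)}
2. push(a,f)  →  {holds(d), marked(a), marked(c), marked(f), on(a), on(f), ready(a)}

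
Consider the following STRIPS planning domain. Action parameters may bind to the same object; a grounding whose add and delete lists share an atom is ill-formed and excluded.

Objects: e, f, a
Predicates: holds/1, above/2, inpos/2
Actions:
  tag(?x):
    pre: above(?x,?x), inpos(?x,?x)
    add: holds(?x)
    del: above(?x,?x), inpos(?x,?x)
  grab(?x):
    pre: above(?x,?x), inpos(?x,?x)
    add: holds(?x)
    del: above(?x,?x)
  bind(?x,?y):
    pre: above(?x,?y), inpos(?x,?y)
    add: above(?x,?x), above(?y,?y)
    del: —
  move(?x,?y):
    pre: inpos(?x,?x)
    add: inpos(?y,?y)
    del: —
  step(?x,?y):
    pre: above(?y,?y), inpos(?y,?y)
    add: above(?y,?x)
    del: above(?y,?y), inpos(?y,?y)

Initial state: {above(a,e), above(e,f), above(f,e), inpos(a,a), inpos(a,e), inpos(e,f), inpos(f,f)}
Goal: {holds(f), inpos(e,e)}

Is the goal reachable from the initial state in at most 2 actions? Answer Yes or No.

1. bind(e,f)  →  {above(a,e), above(e,e), above(e,f), above(f,e), above(f,f), inpos(a,a), inpos(a,e), inpos(e,f), inpos(f,f)}
2. tag(f)  →  {above(a,e), above(e,e), above(e,f), above(f,e), holds(f), inpos(a,a), inpos(a,e), inpos(e,f)}
3. move(a,e)  →  {above(a,e), above(e,e), above(e,f), above(f,e), holds(f), inpos(a,a), inpos(a,e), inpos(e,e), inpos(e,f)}
optimal plan length = 3; 3 > 2

No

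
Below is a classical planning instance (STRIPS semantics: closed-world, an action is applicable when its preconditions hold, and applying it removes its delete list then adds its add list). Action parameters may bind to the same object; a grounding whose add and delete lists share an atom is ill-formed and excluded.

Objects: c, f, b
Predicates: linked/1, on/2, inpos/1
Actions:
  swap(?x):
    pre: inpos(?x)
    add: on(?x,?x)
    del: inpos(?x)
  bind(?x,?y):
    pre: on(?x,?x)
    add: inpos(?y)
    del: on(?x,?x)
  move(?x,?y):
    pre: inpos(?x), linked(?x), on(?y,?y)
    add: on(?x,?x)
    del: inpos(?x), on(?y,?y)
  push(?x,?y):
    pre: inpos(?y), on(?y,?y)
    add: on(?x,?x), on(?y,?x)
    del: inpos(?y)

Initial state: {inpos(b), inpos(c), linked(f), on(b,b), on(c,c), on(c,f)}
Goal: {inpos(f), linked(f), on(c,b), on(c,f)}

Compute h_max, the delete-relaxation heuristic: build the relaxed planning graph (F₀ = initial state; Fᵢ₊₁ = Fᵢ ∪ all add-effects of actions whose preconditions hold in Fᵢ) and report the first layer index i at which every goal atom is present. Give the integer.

1

F0 = init (6 atoms)
F1 = F0 ∪ {inpos(f), on(b,c), on(b,f), on(c,b), on(f,f)}  (11 atoms)
goal ⊆ F1  ⇒  h_max = 1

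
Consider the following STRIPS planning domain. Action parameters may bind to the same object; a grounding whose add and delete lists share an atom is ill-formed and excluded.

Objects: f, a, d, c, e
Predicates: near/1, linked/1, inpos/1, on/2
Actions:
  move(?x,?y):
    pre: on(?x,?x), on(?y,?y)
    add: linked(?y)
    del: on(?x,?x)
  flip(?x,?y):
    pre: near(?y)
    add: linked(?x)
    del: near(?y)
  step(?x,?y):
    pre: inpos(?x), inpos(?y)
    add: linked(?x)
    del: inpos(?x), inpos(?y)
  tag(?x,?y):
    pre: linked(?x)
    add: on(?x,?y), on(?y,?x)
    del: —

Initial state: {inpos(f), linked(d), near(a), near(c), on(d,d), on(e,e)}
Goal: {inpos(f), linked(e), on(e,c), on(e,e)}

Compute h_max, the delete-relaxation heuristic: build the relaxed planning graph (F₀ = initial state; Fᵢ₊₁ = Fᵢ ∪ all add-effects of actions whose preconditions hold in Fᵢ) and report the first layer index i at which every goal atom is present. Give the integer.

2

F0 = init (6 atoms)
F1 = F0 ∪ {linked(a), linked(c), linked(e), linked(f), on(a,d), on(c,d), on(d,a), on(d,c), on(d,e), on(d,f), on(e,d), on(f,d)}  (18 atoms)
F2 = F1 ∪ {on(a,a), on(a,c), on(a,e), on(a,f), on(c,a), on(c,c), on(c,e), on(c,f), on(e,a), on(e,c), on(e,f), on(f,a), on(f,c), on(f,e), on(f,f)}  (33 atoms)
goal ⊆ F2  ⇒  h_max = 2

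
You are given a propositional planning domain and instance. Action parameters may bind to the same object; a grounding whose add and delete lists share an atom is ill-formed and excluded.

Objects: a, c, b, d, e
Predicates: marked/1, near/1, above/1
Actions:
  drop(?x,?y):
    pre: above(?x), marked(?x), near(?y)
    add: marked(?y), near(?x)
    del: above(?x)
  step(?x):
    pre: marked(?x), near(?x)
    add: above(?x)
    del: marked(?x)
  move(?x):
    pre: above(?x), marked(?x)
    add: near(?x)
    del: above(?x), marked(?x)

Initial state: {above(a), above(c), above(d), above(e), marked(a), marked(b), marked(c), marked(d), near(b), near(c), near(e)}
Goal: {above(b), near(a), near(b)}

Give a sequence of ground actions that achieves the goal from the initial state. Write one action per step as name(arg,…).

drop(a,c); step(b)

1. drop(a,c)  →  {above(c), above(d), above(e), marked(a), marked(b), marked(c), marked(d), near(a), near(b), near(c), near(e)}
2. step(b)  →  {above(b), above(c), above(d), above(e), marked(a), marked(c), marked(d), near(a), near(b), near(c), near(e)}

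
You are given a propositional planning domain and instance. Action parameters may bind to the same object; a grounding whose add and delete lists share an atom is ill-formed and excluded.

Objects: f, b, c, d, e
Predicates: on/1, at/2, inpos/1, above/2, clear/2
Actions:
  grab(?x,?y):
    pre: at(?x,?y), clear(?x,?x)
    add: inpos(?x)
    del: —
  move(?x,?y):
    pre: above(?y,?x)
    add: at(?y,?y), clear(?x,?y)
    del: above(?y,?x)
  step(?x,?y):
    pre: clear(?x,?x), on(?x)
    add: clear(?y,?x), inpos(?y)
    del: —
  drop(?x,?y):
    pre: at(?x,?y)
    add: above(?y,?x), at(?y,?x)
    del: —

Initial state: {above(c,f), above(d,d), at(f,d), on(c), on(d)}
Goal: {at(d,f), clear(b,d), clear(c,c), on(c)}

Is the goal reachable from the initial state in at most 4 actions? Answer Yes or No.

No

1. move(f,c)  →  {above(d,d), at(c,c), at(f,d), clear(f,c), on(c), on(d)}
2. move(d,d)  →  {at(c,c), at(d,d), at(f,d), clear(d,d), clear(f,c), on(c), on(d)}
3. step(d,b)  →  {at(c,c), at(d,d), at(f,d), clear(b,d), clear(d,d), clear(f,c), inpos(b), on(c), on(d)}
4. drop(f,d)  →  {above(d,f), at(c,c), at(d,d), at(d,f), at(f,d), clear(b,d), clear(d,d), clear(f,c), inpos(b), on(c), on(d)}
5. drop(c,c)  →  {above(c,c), above(d,f), at(c,c), at(d,d), at(d,f), at(f,d), clear(b,d), clear(d,d), clear(f,c), inpos(b), on(c), on(d)}
6. move(c,c)  →  {above(d,f), at(c,c), at(d,d), at(d,f), at(f,d), clear(b,d), clear(c,c), clear(d,d), clear(f,c), inpos(b), on(c), on(d)}
optimal plan length = 6; 6 > 4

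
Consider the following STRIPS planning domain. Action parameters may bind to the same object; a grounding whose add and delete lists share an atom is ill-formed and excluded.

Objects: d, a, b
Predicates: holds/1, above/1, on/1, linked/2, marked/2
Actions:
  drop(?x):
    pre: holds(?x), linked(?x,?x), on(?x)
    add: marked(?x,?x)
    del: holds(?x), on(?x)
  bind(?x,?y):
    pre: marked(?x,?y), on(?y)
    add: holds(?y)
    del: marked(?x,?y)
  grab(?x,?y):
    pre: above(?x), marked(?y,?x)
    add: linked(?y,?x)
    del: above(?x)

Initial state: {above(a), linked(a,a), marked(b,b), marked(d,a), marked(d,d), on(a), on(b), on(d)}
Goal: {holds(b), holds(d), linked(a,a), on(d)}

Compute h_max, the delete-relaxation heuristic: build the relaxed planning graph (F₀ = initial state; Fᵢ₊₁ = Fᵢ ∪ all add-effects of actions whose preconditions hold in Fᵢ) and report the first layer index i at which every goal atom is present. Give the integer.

1

F0 = init (8 atoms)
F1 = F0 ∪ {holds(a), holds(b), holds(d), linked(d,a)}  (12 atoms)
goal ⊆ F1  ⇒  h_max = 1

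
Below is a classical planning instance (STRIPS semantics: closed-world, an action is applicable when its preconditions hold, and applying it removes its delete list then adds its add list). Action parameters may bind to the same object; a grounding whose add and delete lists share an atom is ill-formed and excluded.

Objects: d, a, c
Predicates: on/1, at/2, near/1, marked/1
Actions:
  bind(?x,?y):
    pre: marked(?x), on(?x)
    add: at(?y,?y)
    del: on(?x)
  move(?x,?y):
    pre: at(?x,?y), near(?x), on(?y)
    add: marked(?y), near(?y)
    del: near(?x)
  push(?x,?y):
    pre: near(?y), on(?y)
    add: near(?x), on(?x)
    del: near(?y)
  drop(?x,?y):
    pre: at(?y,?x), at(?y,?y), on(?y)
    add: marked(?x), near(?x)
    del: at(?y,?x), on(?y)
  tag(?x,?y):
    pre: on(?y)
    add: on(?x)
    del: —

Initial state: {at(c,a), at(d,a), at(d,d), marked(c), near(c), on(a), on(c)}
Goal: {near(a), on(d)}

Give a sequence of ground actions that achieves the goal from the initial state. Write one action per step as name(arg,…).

move(c,a); tag(d,a)

1. move(c,a)  →  {at(c,a), at(d,a), at(d,d), marked(a), marked(c), near(a), on(a), on(c)}
2. tag(d,a)  →  {at(c,a), at(d,a), at(d,d), marked(a), marked(c), near(a), on(a), on(c), on(d)}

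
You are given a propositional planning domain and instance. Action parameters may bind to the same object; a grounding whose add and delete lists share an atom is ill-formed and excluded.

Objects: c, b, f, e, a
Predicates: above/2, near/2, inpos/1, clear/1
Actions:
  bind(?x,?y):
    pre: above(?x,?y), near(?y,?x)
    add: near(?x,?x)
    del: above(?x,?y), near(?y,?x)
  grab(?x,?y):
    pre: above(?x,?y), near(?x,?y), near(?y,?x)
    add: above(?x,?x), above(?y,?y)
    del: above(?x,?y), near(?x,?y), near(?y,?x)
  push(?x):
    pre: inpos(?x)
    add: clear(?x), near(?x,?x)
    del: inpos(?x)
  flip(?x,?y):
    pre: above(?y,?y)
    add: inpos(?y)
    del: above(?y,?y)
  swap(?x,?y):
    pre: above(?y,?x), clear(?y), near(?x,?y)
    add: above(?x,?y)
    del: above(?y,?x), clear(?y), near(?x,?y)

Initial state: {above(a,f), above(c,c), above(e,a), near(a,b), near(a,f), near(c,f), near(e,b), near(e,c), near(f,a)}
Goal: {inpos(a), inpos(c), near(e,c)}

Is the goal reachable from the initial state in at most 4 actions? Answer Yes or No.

Yes

1. grab(a,f)  →  {above(a,a), above(c,c), above(e,a), above(f,f), near(a,b), near(c,f), near(e,b), near(e,c)}
2. flip(c,c)  →  {above(a,a), above(e,a), above(f,f), inpos(c), near(a,b), near(c,f), near(e,b), near(e,c)}
3. flip(c,a)  →  {above(e,a), above(f,f), inpos(a), inpos(c), near(a,b), near(c,f), near(e,b), near(e,c)}
optimal plan length = 3; 3 ≤ 4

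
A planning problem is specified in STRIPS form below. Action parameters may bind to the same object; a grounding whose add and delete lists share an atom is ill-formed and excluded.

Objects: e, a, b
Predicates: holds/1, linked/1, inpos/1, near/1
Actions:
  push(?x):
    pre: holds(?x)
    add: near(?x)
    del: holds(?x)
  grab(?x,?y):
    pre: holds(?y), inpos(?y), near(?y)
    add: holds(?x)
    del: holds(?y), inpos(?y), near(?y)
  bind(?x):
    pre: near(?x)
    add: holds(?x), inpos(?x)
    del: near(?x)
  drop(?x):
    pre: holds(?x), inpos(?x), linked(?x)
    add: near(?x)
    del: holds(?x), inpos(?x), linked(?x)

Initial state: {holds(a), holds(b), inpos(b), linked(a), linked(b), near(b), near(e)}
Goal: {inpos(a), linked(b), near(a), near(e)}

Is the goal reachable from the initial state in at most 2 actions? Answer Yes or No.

No

1. push(a)  →  {holds(b), inpos(b), linked(a), linked(b), near(a), near(b), near(e)}
2. bind(a)  →  {holds(a), holds(b), inpos(a), inpos(b), linked(a), linked(b), near(b), near(e)}
3. push(a)  →  {holds(b), inpos(a), inpos(b), linked(a), linked(b), near(a), near(b), near(e)}
optimal plan length = 3; 3 > 2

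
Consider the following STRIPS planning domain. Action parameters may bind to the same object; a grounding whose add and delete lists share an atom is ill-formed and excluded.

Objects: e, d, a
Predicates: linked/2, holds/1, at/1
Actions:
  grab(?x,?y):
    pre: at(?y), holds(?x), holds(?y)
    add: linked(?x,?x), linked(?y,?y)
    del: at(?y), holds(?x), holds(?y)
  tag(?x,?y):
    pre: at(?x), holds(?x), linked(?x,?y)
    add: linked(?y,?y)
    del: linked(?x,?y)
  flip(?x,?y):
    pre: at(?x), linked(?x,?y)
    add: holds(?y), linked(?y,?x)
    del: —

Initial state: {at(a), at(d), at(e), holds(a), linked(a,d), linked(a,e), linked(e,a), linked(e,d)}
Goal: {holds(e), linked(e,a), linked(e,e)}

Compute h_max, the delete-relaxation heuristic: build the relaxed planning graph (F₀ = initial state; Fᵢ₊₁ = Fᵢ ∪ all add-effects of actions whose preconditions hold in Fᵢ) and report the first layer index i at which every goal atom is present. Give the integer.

1

F0 = init (8 atoms)
F1 = F0 ∪ {holds(d), holds(e), linked(a,a), linked(d,a), linked(d,d), linked(d,e), linked(e,e)}  (15 atoms)
goal ⊆ F1  ⇒  h_max = 1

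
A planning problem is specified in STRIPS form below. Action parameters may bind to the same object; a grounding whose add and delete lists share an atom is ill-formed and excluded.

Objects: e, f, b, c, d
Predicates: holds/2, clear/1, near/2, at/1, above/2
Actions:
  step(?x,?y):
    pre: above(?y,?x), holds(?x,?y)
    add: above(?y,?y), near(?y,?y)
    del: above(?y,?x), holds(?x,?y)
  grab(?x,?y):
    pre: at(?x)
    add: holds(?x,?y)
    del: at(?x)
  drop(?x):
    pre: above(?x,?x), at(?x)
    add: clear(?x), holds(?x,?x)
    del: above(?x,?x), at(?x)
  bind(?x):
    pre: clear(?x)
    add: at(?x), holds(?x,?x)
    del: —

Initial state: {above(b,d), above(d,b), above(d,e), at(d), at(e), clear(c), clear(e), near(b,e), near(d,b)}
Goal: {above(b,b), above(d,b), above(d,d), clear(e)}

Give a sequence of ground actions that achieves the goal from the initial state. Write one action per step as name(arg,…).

grab(e,d); step(e,d); grab(d,b); step(d,b)

1. grab(e,d)  →  {above(b,d), above(d,b), above(d,e), at(d), clear(c), clear(e), holds(e,d), near(b,e), near(d,b)}
2. step(e,d)  →  {above(b,d), above(d,b), above(d,d), at(d), clear(c), clear(e), near(b,e), near(d,b), near(d,d)}
3. grab(d,b)  →  {above(b,d), above(d,b), above(d,d), clear(c), clear(e), holds(d,b), near(b,e), near(d,b), near(d,d)}
4. step(d,b)  →  {above(b,b), above(d,b), above(d,d), clear(c), clear(e), near(b,b), near(b,e), near(d,b), near(d,d)}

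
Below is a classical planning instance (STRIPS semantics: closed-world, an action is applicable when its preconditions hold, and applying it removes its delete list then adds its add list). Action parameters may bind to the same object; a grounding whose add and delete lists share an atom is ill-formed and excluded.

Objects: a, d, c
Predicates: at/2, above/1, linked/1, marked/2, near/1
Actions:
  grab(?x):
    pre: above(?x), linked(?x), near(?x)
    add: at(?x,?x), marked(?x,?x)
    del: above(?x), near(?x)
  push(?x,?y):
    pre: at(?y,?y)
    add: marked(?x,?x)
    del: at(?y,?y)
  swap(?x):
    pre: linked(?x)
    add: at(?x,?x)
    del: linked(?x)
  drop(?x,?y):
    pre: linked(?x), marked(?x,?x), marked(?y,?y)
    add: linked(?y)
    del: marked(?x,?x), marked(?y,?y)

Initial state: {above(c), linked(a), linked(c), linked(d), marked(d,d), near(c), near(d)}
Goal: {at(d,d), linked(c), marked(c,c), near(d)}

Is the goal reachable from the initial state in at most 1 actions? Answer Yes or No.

1. grab(c)  →  {at(c,c), linked(a), linked(c), linked(d), marked(c,c), marked(d,d), near(d)}
2. swap(d)  →  {at(c,c), at(d,d), linked(a), linked(c), marked(c,c), marked(d,d), near(d)}
optimal plan length = 2; 2 > 1

No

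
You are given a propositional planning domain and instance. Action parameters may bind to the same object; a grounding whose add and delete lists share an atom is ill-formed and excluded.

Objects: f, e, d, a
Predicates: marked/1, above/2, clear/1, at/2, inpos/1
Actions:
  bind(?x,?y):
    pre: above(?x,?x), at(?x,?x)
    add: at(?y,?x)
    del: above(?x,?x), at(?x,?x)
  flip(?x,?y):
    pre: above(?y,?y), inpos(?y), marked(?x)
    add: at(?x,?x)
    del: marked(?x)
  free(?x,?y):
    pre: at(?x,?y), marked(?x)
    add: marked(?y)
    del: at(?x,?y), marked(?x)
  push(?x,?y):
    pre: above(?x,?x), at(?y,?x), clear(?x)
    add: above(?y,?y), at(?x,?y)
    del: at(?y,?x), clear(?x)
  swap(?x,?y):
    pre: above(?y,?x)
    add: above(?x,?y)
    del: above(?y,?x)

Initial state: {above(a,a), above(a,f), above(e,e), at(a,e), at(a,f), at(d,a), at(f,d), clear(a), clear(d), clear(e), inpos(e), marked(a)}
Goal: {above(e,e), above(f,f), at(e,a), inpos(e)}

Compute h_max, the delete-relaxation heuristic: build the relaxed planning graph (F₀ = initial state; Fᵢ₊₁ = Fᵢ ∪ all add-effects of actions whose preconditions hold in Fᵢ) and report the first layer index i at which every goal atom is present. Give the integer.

2

F0 = init (12 atoms)
F1 = F0 ∪ {above(d,d), above(f,a), at(a,a), at(a,d), at(e,a), marked(e), marked(f)}  (19 atoms)
F2 = F1 ∪ {above(f,f), at(d,f), at(e,e), at(f,a), at(f,f), marked(d)}  (25 atoms)
goal ⊆ F2  ⇒  h_max = 2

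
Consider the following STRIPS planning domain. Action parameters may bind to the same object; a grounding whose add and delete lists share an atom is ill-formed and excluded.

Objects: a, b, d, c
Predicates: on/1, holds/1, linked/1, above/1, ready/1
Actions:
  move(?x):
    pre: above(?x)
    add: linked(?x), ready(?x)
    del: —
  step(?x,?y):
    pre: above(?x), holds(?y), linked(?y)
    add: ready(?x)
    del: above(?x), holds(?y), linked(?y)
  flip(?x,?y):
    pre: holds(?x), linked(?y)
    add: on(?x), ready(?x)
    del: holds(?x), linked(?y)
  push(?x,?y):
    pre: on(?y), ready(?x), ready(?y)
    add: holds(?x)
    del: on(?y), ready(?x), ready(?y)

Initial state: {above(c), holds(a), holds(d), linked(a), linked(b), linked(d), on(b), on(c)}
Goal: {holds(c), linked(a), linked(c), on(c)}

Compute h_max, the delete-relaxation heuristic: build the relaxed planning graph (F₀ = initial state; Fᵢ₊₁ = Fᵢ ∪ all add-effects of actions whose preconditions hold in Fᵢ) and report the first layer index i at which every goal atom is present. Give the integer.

F0 = init (8 atoms)
F1 = F0 ∪ {linked(c), on(a), on(d), ready(a), ready(c), ready(d)}  (14 atoms)
F2 = F1 ∪ {holds(c)}  (15 atoms)
goal ⊆ F2  ⇒  h_max = 2

2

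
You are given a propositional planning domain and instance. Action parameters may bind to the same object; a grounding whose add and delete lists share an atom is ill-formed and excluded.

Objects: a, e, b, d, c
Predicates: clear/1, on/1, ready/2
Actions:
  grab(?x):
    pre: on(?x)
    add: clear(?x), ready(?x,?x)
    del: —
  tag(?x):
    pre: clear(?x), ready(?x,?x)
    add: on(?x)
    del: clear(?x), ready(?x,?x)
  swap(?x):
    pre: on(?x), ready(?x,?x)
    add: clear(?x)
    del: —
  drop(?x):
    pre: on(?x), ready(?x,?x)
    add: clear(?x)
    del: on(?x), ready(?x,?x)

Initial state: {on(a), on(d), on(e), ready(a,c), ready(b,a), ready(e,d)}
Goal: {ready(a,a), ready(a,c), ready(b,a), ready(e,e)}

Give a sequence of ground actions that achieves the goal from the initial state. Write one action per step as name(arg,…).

1. grab(a)  →  {clear(a), on(a), on(d), on(e), ready(a,a), ready(a,c), ready(b,a), ready(e,d)}
2. grab(e)  →  {clear(a), clear(e), on(a), on(d), on(e), ready(a,a), ready(a,c), ready(b,a), ready(e,d), ready(e,e)}

grab(a); grab(e)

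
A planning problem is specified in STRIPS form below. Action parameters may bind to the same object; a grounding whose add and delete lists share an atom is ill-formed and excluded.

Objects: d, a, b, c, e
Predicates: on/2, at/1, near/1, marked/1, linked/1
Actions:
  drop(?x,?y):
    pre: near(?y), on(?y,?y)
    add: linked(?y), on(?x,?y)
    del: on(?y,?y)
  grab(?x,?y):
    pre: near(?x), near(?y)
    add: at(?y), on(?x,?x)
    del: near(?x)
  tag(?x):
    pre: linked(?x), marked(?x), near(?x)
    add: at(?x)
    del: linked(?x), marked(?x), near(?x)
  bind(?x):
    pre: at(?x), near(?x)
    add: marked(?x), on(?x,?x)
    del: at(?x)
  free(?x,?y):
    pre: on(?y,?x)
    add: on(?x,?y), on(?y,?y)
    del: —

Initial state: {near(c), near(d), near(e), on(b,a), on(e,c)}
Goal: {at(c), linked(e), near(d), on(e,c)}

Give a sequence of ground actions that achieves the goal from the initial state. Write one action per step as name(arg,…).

grab(c,c); free(c,e); drop(d,e)

1. grab(c,c)  →  {at(c), near(d), near(e), on(b,a), on(c,c), on(e,c)}
2. free(c,e)  →  {at(c), near(d), near(e), on(b,a), on(c,c), on(c,e), on(e,c), on(e,e)}
3. drop(d,e)  →  {at(c), linked(e), near(d), near(e), on(b,a), on(c,c), on(c,e), on(d,e), on(e,c)}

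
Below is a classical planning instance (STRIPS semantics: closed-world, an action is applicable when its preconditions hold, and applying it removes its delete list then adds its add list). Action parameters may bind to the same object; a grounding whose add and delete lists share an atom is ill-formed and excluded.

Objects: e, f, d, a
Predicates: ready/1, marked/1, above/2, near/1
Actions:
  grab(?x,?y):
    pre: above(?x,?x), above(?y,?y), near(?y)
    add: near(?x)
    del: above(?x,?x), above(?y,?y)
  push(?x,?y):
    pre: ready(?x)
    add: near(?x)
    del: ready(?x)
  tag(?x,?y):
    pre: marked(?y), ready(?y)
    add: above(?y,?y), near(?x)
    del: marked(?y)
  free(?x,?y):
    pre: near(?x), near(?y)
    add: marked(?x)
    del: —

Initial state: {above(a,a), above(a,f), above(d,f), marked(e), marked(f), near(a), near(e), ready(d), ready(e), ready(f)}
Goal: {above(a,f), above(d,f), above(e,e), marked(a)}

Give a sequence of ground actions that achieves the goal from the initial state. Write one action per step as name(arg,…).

tag(e,e); free(a,e)

1. tag(e,e)  →  {above(a,a), above(a,f), above(d,f), above(e,e), marked(f), near(a), near(e), ready(d), ready(e), ready(f)}
2. free(a,e)  →  {above(a,a), above(a,f), above(d,f), above(e,e), marked(a), marked(f), near(a), near(e), ready(d), ready(e), ready(f)}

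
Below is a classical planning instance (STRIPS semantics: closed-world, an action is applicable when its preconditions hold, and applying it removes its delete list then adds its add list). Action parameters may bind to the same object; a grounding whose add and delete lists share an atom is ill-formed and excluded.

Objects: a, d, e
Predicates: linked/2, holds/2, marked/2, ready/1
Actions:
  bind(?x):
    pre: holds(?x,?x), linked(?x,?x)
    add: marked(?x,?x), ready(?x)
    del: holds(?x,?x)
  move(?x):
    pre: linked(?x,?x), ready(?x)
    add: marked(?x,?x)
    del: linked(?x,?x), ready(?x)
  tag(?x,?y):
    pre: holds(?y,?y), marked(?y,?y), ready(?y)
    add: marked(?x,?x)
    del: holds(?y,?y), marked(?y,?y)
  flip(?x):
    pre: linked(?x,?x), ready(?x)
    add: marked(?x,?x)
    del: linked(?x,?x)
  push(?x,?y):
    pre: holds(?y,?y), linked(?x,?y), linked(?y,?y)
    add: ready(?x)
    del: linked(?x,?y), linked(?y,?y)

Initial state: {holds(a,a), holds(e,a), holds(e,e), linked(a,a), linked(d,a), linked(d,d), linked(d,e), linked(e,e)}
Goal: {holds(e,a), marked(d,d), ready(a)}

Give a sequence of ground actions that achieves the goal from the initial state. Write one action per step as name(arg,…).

1. bind(a)  →  {holds(e,a), holds(e,e), linked(a,a), linked(d,a), linked(d,d), linked(d,e), linked(e,e), marked(a,a), ready(a)}
2. push(d,e)  →  {holds(e,a), holds(e,e), linked(a,a), linked(d,a), linked(d,d), marked(a,a), ready(a), ready(d)}
3. move(d)  →  {holds(e,a), holds(e,e), linked(a,a), linked(d,a), marked(a,a), marked(d,d), ready(a)}

bind(a); push(d,e); move(d)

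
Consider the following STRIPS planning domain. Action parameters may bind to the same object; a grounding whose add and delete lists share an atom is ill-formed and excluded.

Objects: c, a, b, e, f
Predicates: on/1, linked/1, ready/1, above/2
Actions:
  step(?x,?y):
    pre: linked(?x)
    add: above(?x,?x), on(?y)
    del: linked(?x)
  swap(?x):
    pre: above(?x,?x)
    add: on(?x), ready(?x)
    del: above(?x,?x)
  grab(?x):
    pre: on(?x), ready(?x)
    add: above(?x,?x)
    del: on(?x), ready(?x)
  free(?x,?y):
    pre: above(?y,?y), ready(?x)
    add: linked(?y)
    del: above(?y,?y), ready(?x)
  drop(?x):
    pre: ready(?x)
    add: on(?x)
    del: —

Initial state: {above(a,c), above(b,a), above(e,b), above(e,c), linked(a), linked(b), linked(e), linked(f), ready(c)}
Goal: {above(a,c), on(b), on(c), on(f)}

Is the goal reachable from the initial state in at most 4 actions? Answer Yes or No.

Yes

1. step(a,c)  →  {above(a,a), above(a,c), above(b,a), above(e,b), above(e,c), linked(b), linked(e), linked(f), on(c), ready(c)}
2. step(b,b)  →  {above(a,a), above(a,c), above(b,a), above(b,b), above(e,b), above(e,c), linked(e), linked(f), on(b), on(c), ready(c)}
3. step(e,f)  →  {above(a,a), above(a,c), above(b,a), above(b,b), above(e,b), above(e,c), above(e,e), linked(f), on(b), on(c), on(f), ready(c)}
optimal plan length = 3; 3 ≤ 4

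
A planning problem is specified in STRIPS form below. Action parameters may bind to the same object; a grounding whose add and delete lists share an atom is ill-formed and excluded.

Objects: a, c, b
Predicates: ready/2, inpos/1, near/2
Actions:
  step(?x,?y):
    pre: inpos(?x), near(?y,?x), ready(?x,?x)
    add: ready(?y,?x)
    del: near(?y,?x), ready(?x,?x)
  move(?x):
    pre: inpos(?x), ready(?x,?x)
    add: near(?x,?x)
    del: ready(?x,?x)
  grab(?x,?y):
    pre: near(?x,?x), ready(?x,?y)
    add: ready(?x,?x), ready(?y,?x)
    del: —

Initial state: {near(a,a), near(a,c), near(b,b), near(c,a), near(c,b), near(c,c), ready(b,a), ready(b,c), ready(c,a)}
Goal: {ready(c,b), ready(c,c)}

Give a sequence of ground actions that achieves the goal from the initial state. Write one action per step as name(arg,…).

1. grab(c,a)  →  {near(a,a), near(a,c), near(b,b), near(c,a), near(c,b), near(c,c), ready(a,c), ready(b,a), ready(b,c), ready(c,a), ready(c,c)}
2. grab(b,c)  →  {near(a,a), near(a,c), near(b,b), near(c,a), near(c,b), near(c,c), ready(a,c), ready(b,a), ready(b,b), ready(b,c), ready(c,a), ready(c,b), ready(c,c)}

grab(c,a); grab(b,c)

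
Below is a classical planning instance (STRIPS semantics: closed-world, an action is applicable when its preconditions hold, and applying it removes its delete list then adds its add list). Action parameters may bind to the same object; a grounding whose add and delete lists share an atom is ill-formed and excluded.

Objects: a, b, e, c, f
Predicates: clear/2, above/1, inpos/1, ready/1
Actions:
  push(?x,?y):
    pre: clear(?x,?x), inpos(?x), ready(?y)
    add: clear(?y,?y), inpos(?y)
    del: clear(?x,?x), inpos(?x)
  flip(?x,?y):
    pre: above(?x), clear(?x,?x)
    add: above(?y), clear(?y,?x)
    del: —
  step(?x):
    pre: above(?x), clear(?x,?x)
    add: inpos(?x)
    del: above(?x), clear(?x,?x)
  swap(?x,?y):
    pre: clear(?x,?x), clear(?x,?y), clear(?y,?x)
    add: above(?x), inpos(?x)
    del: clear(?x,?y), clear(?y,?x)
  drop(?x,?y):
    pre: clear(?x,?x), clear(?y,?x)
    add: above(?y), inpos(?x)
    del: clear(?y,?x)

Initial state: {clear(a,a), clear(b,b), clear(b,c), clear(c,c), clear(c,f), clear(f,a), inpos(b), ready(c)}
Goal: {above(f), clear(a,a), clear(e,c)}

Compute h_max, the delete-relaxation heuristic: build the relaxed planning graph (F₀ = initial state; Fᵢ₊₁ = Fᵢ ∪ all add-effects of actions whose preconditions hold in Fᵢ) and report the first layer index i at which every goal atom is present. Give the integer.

F0 = init (8 atoms)
F1 = F0 ∪ {above(a), above(b), above(c), above(f), inpos(a), inpos(c)}  (14 atoms)
F2 = F1 ∪ {above(e), clear(a,b), clear(a,c), clear(b,a), clear(c,a), clear(c,b), clear(e,a), clear(e,b), clear(e,c), clear(f,b), clear(f,c)}  (25 atoms)
goal ⊆ F2  ⇒  h_max = 2

2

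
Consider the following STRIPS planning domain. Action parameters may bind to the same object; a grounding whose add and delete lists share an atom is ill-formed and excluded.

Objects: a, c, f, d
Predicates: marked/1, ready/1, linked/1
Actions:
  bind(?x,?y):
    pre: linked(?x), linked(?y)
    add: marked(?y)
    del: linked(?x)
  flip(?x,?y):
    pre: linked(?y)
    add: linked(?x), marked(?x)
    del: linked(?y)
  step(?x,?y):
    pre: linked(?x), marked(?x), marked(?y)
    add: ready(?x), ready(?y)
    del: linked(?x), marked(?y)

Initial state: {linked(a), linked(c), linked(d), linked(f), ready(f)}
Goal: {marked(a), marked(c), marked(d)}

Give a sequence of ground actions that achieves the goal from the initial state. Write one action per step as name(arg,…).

1. bind(a,a)  →  {linked(c), linked(d), linked(f), marked(a), ready(f)}
2. bind(c,c)  →  {linked(d), linked(f), marked(a), marked(c), ready(f)}
3. bind(f,d)  →  {linked(d), marked(a), marked(c), marked(d), ready(f)}

bind(a,a); bind(c,c); bind(f,d)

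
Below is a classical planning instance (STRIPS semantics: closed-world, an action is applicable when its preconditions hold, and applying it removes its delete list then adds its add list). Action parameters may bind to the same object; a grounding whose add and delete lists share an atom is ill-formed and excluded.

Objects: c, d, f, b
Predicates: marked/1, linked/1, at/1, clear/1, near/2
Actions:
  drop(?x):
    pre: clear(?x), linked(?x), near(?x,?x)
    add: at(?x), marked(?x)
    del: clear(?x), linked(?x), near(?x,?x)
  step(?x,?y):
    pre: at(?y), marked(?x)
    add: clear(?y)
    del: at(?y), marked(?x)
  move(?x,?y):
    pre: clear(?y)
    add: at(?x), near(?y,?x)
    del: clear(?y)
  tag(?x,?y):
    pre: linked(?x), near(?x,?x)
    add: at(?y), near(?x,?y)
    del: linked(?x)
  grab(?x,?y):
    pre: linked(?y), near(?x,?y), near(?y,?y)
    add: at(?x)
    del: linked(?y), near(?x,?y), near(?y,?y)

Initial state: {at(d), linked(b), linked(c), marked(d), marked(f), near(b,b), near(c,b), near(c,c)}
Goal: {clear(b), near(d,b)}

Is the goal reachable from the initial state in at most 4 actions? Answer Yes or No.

1. step(d,d)  →  {clear(d), linked(b), linked(c), marked(f), near(b,b), near(c,b), near(c,c)}
2. move(b,d)  →  {at(b), linked(b), linked(c), marked(f), near(b,b), near(c,b), near(c,c), near(d,b)}
3. step(f,b)  →  {clear(b), linked(b), linked(c), near(b,b), near(c,b), near(c,c), near(d,b)}
optimal plan length = 3; 3 ≤ 4

Yes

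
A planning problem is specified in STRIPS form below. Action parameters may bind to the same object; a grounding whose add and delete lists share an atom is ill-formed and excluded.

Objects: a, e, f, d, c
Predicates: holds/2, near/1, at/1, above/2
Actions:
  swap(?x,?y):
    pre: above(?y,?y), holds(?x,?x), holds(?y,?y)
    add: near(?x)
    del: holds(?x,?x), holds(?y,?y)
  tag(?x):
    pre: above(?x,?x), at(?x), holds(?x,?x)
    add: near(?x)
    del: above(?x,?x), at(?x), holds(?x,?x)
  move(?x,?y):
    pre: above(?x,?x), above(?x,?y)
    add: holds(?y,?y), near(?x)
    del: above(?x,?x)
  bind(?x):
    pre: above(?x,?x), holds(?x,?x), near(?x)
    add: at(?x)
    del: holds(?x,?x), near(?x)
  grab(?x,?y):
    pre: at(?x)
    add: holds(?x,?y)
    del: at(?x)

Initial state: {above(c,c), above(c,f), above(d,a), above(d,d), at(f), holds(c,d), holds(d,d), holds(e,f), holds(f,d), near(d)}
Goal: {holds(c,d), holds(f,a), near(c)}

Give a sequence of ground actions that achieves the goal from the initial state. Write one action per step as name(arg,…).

1. move(c,f)  →  {above(c,f), above(d,a), above(d,d), at(f), holds(c,d), holds(d,d), holds(e,f), holds(f,d), holds(f,f), near(c), near(d)}
2. grab(f,a)  →  {above(c,f), above(d,a), above(d,d), holds(c,d), holds(d,d), holds(e,f), holds(f,a), holds(f,d), holds(f,f), near(c), near(d)}

move(c,f); grab(f,a)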